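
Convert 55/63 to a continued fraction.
[0; 1, 6, 1, 7]

Euclidean algorithm steps:
55 = 0 × 63 + 55
63 = 1 × 55 + 8
55 = 6 × 8 + 7
8 = 1 × 7 + 1
7 = 7 × 1 + 0
Continued fraction: [0; 1, 6, 1, 7]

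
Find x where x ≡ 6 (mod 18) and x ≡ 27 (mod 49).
762

Using Chinese Remainder Theorem:
M = 18 × 49 = 882
M1 = 49, M2 = 18
y1 = 49^(-1) mod 18 = 7
y2 = 18^(-1) mod 49 = 30
x = (6×49×7 + 27×18×30) mod 882 = 762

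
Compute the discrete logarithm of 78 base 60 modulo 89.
32

Baby-step giant-step with step n = ⌈√89⌉ = 10.
Baby steps 60^j mod 89 (j:value) for j=0..9: 0:1, 1:60, 2:40, 3:86, 4:87, 5:58, 6:9, 7:6, 8:4, 9:62.
Giant-step multiplier: 60^(-10) ≡ 60^(88-10) = 60^78 ≡ 84 (mod 89).
Giant steps γ_i = 78·84^i mod 89: γ_0=78, γ_1=55, γ_2=81, γ_3=40 (in table at j=2).
x = i·n + j = 3·10 + 2 = 32.
Check: 60^32 ≡ 78 (mod 89).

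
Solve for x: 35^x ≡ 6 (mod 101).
90

Baby-step giant-step with step n = ⌈√101⌉ = 11.
Baby steps 35^j mod 101 (j:value) for j=0..10: 0:1, 1:35, 2:13, 3:51, 4:68, 5:57, 6:76, 7:34, 8:79, 9:38, 10:17.
Giant-step multiplier: 35^(-11) ≡ 35^(100-11) = 35^89 ≡ 55 (mod 101).
Giant steps γ_i = 6·55^i mod 101: γ_0=6, γ_1=27, γ_2=71, γ_3=67, γ_4=49, γ_5=69, γ_6=58, γ_7=59, γ_8=13 (in table at j=2).
x = i·n + j = 8·11 + 2 = 90.
Check: 35^90 ≡ 6 (mod 101).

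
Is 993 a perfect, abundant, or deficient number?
deficient

Proper divisors of 993: sum = 1 + 3 + 331 = 335
Since 335 < 993, 993 is deficient.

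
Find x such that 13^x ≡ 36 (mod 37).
18

Baby-step giant-step with step n = ⌈√37⌉ = 7.
Baby steps 13^j mod 37 (j:value) for j=0..6: 0:1, 1:13, 2:21, 3:14, 4:34, 5:35, 6:11.
Giant-step multiplier: 13^(-7) ≡ 13^(36-7) = 13^29 ≡ 22 (mod 37).
Giant steps γ_i = 36·22^i mod 37: γ_0=36, γ_1=15, γ_2=34 (in table at j=4).
x = i·n + j = 2·7 + 4 = 18.
Check: 13^18 ≡ 36 (mod 37).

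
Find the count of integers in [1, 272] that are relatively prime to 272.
128

272 = 2^4 × 17
φ(n) = n × ∏(1 - 1/p) for each prime p dividing n
φ(272) = 272 × (1 - 1/2) × (1 - 1/17) = 128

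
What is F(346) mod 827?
112

Matrix identity: Q^n = [[F_(n+1), F_n], [F_n, F_(n-1)]] with Q = [[1,1],[1,0]].
n = 346 = 101011010₂. Square-and-multiply, entries mod 827:
Q^1 = [[1,1],[1,0]]
Q^2 = (Q^1)² = [[2,1],[1,1]]
Q^5 = (Q^2)²·Q = [[8,5],[5,3]]
Q^10 = (Q^5)² = [[89,55],[55,34]]
Q^21 = (Q^10)²·Q = [[344,195],[195,149]]
Q^43 = (Q^21)²·Q = [[261,58],[58,203]]
Q^86 = (Q^43)² = [[363,448],[448,742]]
Q^173 = (Q^86)²·Q = [[513,19],[19,494]]
Q^346 = (Q^173)² = [[544,112],[112,432]]
F_346 mod 827 = Q^346[0][1] = 112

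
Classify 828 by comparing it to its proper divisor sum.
abundant

Proper divisors of 828: sum = 1 + 2 + 3 + 4 + 6 + 9 + 12 + 18 + ... + 138 + 207 + 276 + 414 (17 divisors) = 1356
Since 1356 > 828, 828 is abundant.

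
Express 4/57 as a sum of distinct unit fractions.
1/15 + 1/285

Greedy algorithm:
4/57: ceiling(57/4) = 15, use 1/15
1/285: ceiling(285/1) = 285, use 1/285
Result: 4/57 = 1/15 + 1/285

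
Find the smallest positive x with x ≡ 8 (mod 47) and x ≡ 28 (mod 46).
948

Using Chinese Remainder Theorem:
M = 47 × 46 = 2162
M1 = 46, M2 = 47
y1 = 46^(-1) mod 47 = 46
y2 = 47^(-1) mod 46 = 1
x = (8×46×46 + 28×47×1) mod 2162 = 948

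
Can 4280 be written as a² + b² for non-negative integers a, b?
Not possible

Factorization: 4280 = 2^3 × 5 × 107
By Fermat: n is sum of two squares iff every prime p ≡ 3 (mod 4) appears to even power.
Prime(s) ≡ 3 (mod 4) with odd exponent: [(107, 1)]
Therefore 4280 cannot be expressed as a² + b².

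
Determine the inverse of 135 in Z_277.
158

gcd(135, 277) = 1, so the inverse exists.
Extended Euclidean algorithm on (277, 135):
277 = 2 × 135 + 7  ⟹  7 = (1)·277 + (-2)·135
135 = 19 × 7 + 2  ⟹  2 = (-19)·277 + (39)·135
7 = 3 × 2 + 1  ⟹  1 = (58)·277 + (-119)·135
So (-119)·135 ≡ 1 (mod 277), i.e. 135^(-1) ≡ -119 ≡ 158 (mod 277).
Check: 135 × 158 = 21330 ≡ 1 (mod 277)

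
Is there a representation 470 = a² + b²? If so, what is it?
Not possible

Factorization: 470 = 2 × 5 × 47
By Fermat: n is sum of two squares iff every prime p ≡ 3 (mod 4) appears to even power.
Prime(s) ≡ 3 (mod 4) with odd exponent: [(47, 1)]
Therefore 470 cannot be expressed as a² + b².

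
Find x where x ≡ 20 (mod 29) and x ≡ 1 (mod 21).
484

Using Chinese Remainder Theorem:
M = 29 × 21 = 609
M1 = 21, M2 = 29
y1 = 21^(-1) mod 29 = 18
y2 = 29^(-1) mod 21 = 8
x = (20×21×18 + 1×29×8) mod 609 = 484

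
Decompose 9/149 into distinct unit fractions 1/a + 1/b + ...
1/17 + 1/634 + 1/535308 + 1/429831446988

Greedy algorithm:
9/149: ceiling(149/9) = 17, use 1/17
4/2533: ceiling(2533/4) = 634, use 1/634
3/1605922: ceiling(1605922/3) = 535308, use 1/535308
1/429831446988: ceiling(429831446988/1) = 429831446988, use 1/429831446988
Result: 9/149 = 1/17 + 1/634 + 1/535308 + 1/429831446988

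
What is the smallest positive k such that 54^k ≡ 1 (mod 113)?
112

113 is prime, so ord(54) divides φ(113) = 112.
Divisors of 112: 1, 2, 4, 7, 8, 14, 16, 28, 56, 112.
Repeated squaring: 54^1 ≡ 54, 54^2 ≡ 91, 54^4 ≡ 32, 54^8 ≡ 7, 54^16 ≡ 49, 54^32 ≡ 28, 54^64 ≡ 106 (mod 113).
Test 54^d mod 113 for each divisor d in increasing order:
54^1 ≡ 54
54^2 ≡ 91
54^4 ≡ 32
54^7 = 54^4·54^2·54^1 ≡ 65
54^8 ≡ 7
54^14 = 54^8·54^4·54^2 ≡ 44
54^16 ≡ 49
54^28 = 54^16·54^8·54^4 ≡ 15
54^56 = 54^32·54^16·54^8 ≡ 112
54^112 = 54^64·54^32·54^16 ≡ 1  ← first divisor giving 1
The order is 112.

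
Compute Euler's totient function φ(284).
140

284 = 2^2 × 71
φ(n) = n × ∏(1 - 1/p) for each prime p dividing n
φ(284) = 284 × (1 - 1/2) × (1 - 1/71) = 140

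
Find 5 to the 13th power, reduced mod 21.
5

Repeated squaring. Binary of 13 = 1101.
5^1 ≡ 5 (mod 21); 5^2 ≡ 4 (mod 21); 5^4 ≡ 16 (mod 21); 5^8 ≡ 4 (mod 21)
5^13 = 5^1 × 5^4 × 5^8 ≡ 5 (mod 21)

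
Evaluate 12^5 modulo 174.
12

Repeated squaring. Binary of 5 = 101.
12^1 ≡ 12 (mod 174); 12^2 ≡ 144 (mod 174); 12^4 ≡ 30 (mod 174)
12^5 = 12^1 × 12^4 ≡ 12 (mod 174)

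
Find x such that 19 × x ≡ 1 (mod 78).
37

gcd(19, 78) = 1, so the inverse exists.
Extended Euclidean algorithm on (78, 19):
78 = 4 × 19 + 2  ⟹  2 = (1)·78 + (-4)·19
19 = 9 × 2 + 1  ⟹  1 = (-9)·78 + (37)·19
So (37)·19 ≡ 1 (mod 78), i.e. 19^(-1) ≡ 37 (mod 78).
Check: 19 × 37 = 703 ≡ 1 (mod 78)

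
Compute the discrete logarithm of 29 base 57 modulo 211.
67

Baby-step giant-step with step n = ⌈√211⌉ = 15.
Baby steps 57^j mod 211 (j:value) for j=0..14: 0:1, 1:57, 2:84, 3:146, 4:93, 5:26, 6:5, 7:74, 8:209, 9:97, 10:43, 11:130, 12:25, 13:159, 14:201.
Giant-step multiplier: 57^(-15) ≡ 57^(210-15) = 57^195 ≡ 67 (mod 211).
Giant steps γ_i = 29·67^i mod 211: γ_0=29, γ_1=44, γ_2=205, γ_3=20, γ_4=74 (in table at j=7).
x = i·n + j = 4·15 + 7 = 67.
Check: 57^67 ≡ 29 (mod 211).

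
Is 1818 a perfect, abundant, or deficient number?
abundant

Proper divisors of 1818: sum = 1 + 2 + 3 + 6 + 9 + 18 + 101 + 202 + 303 + 606 + 909 = 2160
Since 2160 > 1818, 1818 is abundant.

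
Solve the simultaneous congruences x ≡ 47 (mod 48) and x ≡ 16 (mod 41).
959

Using Chinese Remainder Theorem:
M = 48 × 41 = 1968
M1 = 41, M2 = 48
y1 = 41^(-1) mod 48 = 41
y2 = 48^(-1) mod 41 = 6
x = (47×41×41 + 16×48×6) mod 1968 = 959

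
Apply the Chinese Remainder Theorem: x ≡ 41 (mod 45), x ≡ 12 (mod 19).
221

Using Chinese Remainder Theorem:
M = 45 × 19 = 855
M1 = 19, M2 = 45
y1 = 19^(-1) mod 45 = 19
y2 = 45^(-1) mod 19 = 11
x = (41×19×19 + 12×45×11) mod 855 = 221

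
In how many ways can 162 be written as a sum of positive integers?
129913904637

p(n) counts ways to write n as a sum of positive integers (order ignored).
Euler's pentagonal recurrence: p(k) = p(k-1) + p(k-2) - p(k-5) - p(k-7) + p(k-12) + p(k-15) - ... (offsets j(3j∓1)/2, signs ++--, p(0)=1, p(<0)=0).
DP table for k = 0..161: p(0)=1, p(1)=1, p(2)=2, p(3)=3, p(4)=5, p(5)=7, p(6)=11, p(7)=15, p(8)=22, p(9)=30, p(10)=42, p(11)=56, p(12)=77, p(13)=101, p(14)=135, p(15)=176, p(16)=231, p(17)=297, p(18)=385, p(19)=490, p(20)=627, p(21)=792, p(22)=1002, p(23)=1255, p(24)=1575, p(25)=1958, p(26)=2436, p(27)=3010, p(28)=3718, p(29)=4565, p(30)=5604, p(31)=6842, p(32)=8349, p(33)=10143, p(34)=12310, p(35)=14883, p(36)=17977, p(37)=21637, p(38)=26015, p(39)=31185, p(40)=37338, p(41)=44583, p(42)=53174, p(43)=63261, p(44)=75175, p(45)=89134, p(46)=105558, p(47)=124754, p(48)=147273, p(49)=173525, p(50)=204226, p(51)=239943, p(52)=281589, p(53)=329931, p(54)=386155, p(55)=451276, p(56)=526823, p(57)=614154, p(58)=715220, p(59)=831820, p(60)=966467, p(61)=1121505, p(62)=1300156, p(63)=1505499, p(64)=1741630, p(65)=2012558, p(66)=2323520, p(67)=2679689, p(68)=3087735, p(69)=3554345, p(70)=4087968, p(71)=4697205, p(72)=5392783, p(73)=6185689, p(74)=7089500, p(75)=8118264, p(76)=9289091, p(77)=10619863, p(78)=12132164, p(79)=13848650, p(80)=15796476, p(81)=18004327, p(82)=20506255, p(83)=23338469, p(84)=26543660, p(85)=30167357, p(86)=34262962, p(87)=38887673, p(88)=44108109, p(89)=49995925, p(90)=56634173, p(91)=64112359, p(92)=72533807, p(93)=82010177, p(94)=92669720, p(95)=104651419, p(96)=118114304, p(97)=133230930, p(98)=150198136, p(99)=169229875, p(100)=190569292, p(101)=214481126, p(102)=241265379, p(103)=271248950, p(104)=304801365, p(105)=342325709, p(106)=384276336, p(107)=431149389, p(108)=483502844, p(109)=541946240, p(110)=607163746, p(111)=679903203, p(112)=761002156, p(113)=851376628, p(114)=952050665, p(115)=1064144451, p(116)=1188908248, p(117)=1327710076, p(118)=1482074143, p(119)=1653668665, p(120)=1844349560, p(121)=2056148051, p(122)=2291320912, p(123)=2552338241, p(124)=2841940500, p(125)=3163127352, p(126)=3519222692, p(127)=3913864295, p(128)=4351078600, p(129)=4835271870, p(130)=5371315400, p(131)=5964539504, p(132)=6620830889, p(133)=7346629512, p(134)=8149040695, p(135)=9035836076, p(136)=10015581680, p(137)=11097645016, p(138)=12292341831, p(139)=13610949895, p(140)=15065878135, p(141)=16670689208, p(142)=18440293320, p(143)=20390982757, p(144)=22540654445, p(145)=24908858009, p(146)=27517052599, p(147)=30388671978, p(148)=33549419497, p(149)=37027355200, p(150)=40853235313, p(151)=45060624582, p(152)=49686288421, p(153)=54770336324, p(154)=60356673280, p(155)=66493182097, p(156)=73232243759, p(157)=80630964769, p(158)=88751778802, p(159)=97662728555, p(160)=107438159466, p(161)=118159068427.
Final step: p(162) = p(161) + p(160) - p(157) - p(155) + p(150) + p(147) - p(140) - p(136) + p(127) + p(122) - p(111) - p(105) + p(92) + p(85) - p(70) - p(62) + p(45) + p(36) - p(17) - p(7)
= 118159068427 + 107438159466 - 80630964769 - 66493182097 + 40853235313 + 30388671978 - 15065878135 - 10015581680 + 3913864295 + 2291320912 - 679903203 - 342325709 + 72533807 + 30167357 - 4087968 - 1300156 + 89134 + 17977 - 297 - 15
= 129913904637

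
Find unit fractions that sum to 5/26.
1/6 + 1/39

Greedy algorithm:
5/26: ceiling(26/5) = 6, use 1/6
1/39: ceiling(39/1) = 39, use 1/39
Result: 5/26 = 1/6 + 1/39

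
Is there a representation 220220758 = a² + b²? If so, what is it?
Not possible

Factorization: 220220758 = 2 × 41 × 139^3
By Fermat: n is sum of two squares iff every prime p ≡ 3 (mod 4) appears to even power.
Prime(s) ≡ 3 (mod 4) with odd exponent: [(139, 3)]
Therefore 220220758 cannot be expressed as a² + b².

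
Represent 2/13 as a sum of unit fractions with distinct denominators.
1/7 + 1/91

Greedy algorithm:
2/13: ceiling(13/2) = 7, use 1/7
1/91: ceiling(91/1) = 91, use 1/91
Result: 2/13 = 1/7 + 1/91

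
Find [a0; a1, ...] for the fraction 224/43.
[5; 4, 1, 3, 2]

Euclidean algorithm steps:
224 = 5 × 43 + 9
43 = 4 × 9 + 7
9 = 1 × 7 + 2
7 = 3 × 2 + 1
2 = 2 × 1 + 0
Continued fraction: [5; 4, 1, 3, 2]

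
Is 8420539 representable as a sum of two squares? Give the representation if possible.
Not possible

Factorization: 8420539 = 41 × 59^3
By Fermat: n is sum of two squares iff every prime p ≡ 3 (mod 4) appears to even power.
Prime(s) ≡ 3 (mod 4) with odd exponent: [(59, 3)]
Therefore 8420539 cannot be expressed as a² + b².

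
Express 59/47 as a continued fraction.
[1; 3, 1, 11]

Euclidean algorithm steps:
59 = 1 × 47 + 12
47 = 3 × 12 + 11
12 = 1 × 11 + 1
11 = 11 × 1 + 0
Continued fraction: [1; 3, 1, 11]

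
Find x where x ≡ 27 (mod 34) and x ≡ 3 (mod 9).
129

Using Chinese Remainder Theorem:
M = 34 × 9 = 306
M1 = 9, M2 = 34
y1 = 9^(-1) mod 34 = 19
y2 = 34^(-1) mod 9 = 4
x = (27×9×19 + 3×34×4) mod 306 = 129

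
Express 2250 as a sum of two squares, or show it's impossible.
15² + 45² (a=15, b=45)

Factorization: 2250 = 2 × 3^2 × 5^3
By Fermat: n is sum of two squares iff every prime p ≡ 3 (mod 4) appears to even power.
All primes ≡ 3 (mod 4) appear to even power.
Search a = 0, 1, 2, … for 2250 - a² a perfect square: first hit at a = 15: 2250 - 225 = 2025 = 45².
2250 = 15² + 45² = 225 + 2025 ✓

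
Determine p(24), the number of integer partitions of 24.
1575

p(n) counts ways to write n as a sum of positive integers (order ignored).
Euler's pentagonal recurrence: p(k) = p(k-1) + p(k-2) - p(k-5) - p(k-7) + p(k-12) + p(k-15) - ... (offsets j(3j∓1)/2, signs ++--, p(0)=1, p(<0)=0).
DP table for k = 0..23: p(0)=1, p(1)=1, p(2)=2, p(3)=3, p(4)=5, p(5)=7, p(6)=11, p(7)=15, p(8)=22, p(9)=30, p(10)=42, p(11)=56, p(12)=77, p(13)=101, p(14)=135, p(15)=176, p(16)=231, p(17)=297, p(18)=385, p(19)=490, p(20)=627, p(21)=792, p(22)=1002, p(23)=1255.
Final step: p(24) = p(23) + p(22) - p(19) - p(17) + p(12) + p(9) - p(2)
= 1255 + 1002 - 490 - 297 + 77 + 30 - 2
= 1575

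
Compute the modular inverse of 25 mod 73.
38

gcd(25, 73) = 1, so the inverse exists.
Extended Euclidean algorithm on (73, 25):
73 = 2 × 25 + 23  ⟹  23 = (1)·73 + (-2)·25
25 = 1 × 23 + 2  ⟹  2 = (-1)·73 + (3)·25
23 = 11 × 2 + 1  ⟹  1 = (12)·73 + (-35)·25
So (-35)·25 ≡ 1 (mod 73), i.e. 25^(-1) ≡ -35 ≡ 38 (mod 73).
Check: 25 × 38 = 950 ≡ 1 (mod 73)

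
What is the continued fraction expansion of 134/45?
[2; 1, 44]

Euclidean algorithm steps:
134 = 2 × 45 + 44
45 = 1 × 44 + 1
44 = 44 × 1 + 0
Continued fraction: [2; 1, 44]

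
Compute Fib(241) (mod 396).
1

Matrix identity: Q^n = [[F_(n+1), F_n], [F_n, F_(n-1)]] with Q = [[1,1],[1,0]].
n = 241 = 11110001₂. Square-and-multiply, entries mod 396:
Q^1 = [[1,1],[1,0]]
Q^3 = (Q^1)²·Q = [[3,2],[2,1]]
Q^7 = (Q^3)²·Q = [[21,13],[13,8]]
Q^15 = (Q^7)²·Q = [[195,214],[214,377]]
Q^30 = (Q^15)² = [[265,44],[44,221]]
Q^60 = (Q^30)² = [[89,0],[0,89]]
Q^120 = (Q^60)² = [[1,0],[0,1]]
Q^241 = (Q^120)²·Q = [[1,1],[1,0]]
F_241 mod 396 = Q^241[0][1] = 1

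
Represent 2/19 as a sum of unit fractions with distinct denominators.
1/10 + 1/190

Greedy algorithm:
2/19: ceiling(19/2) = 10, use 1/10
1/190: ceiling(190/1) = 190, use 1/190
Result: 2/19 = 1/10 + 1/190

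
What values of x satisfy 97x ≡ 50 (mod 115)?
x ≡ 10 (mod 115)

gcd(97, 115) = 1, which divides 50, so solutions exist.
Find 97^(-1) mod 115 by the extended Euclidean algorithm:
115 = 1 × 97 + 18  ⟹  18 = (1)·115 + (-1)·97
97 = 5 × 18 + 7  ⟹  7 = (-5)·115 + (6)·97
18 = 2 × 7 + 4  ⟹  4 = (11)·115 + (-13)·97
7 = 1 × 4 + 3  ⟹  3 = (-16)·115 + (19)·97
4 = 1 × 3 + 1  ⟹  1 = (27)·115 + (-32)·97
So (-32)·97 ≡ 1 (mod 115), i.e. 97^(-1) ≡ -32 ≡ 83 (mod 115).
x ≡ 83 × 50 = 4150 ≡ 10 (mod 115).
Check: 97 × 10 = 970 ≡ 50 (mod 115).
Unique solution: x ≡ 10 (mod 115)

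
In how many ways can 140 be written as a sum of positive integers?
15065878135

p(n) counts ways to write n as a sum of positive integers (order ignored).
Euler's pentagonal recurrence: p(k) = p(k-1) + p(k-2) - p(k-5) - p(k-7) + p(k-12) + p(k-15) - ... (offsets j(3j∓1)/2, signs ++--, p(0)=1, p(<0)=0).
DP table for k = 0..139: p(0)=1, p(1)=1, p(2)=2, p(3)=3, p(4)=5, p(5)=7, p(6)=11, p(7)=15, p(8)=22, p(9)=30, p(10)=42, p(11)=56, p(12)=77, p(13)=101, p(14)=135, p(15)=176, p(16)=231, p(17)=297, p(18)=385, p(19)=490, p(20)=627, p(21)=792, p(22)=1002, p(23)=1255, p(24)=1575, p(25)=1958, p(26)=2436, p(27)=3010, p(28)=3718, p(29)=4565, p(30)=5604, p(31)=6842, p(32)=8349, p(33)=10143, p(34)=12310, p(35)=14883, p(36)=17977, p(37)=21637, p(38)=26015, p(39)=31185, p(40)=37338, p(41)=44583, p(42)=53174, p(43)=63261, p(44)=75175, p(45)=89134, p(46)=105558, p(47)=124754, p(48)=147273, p(49)=173525, p(50)=204226, p(51)=239943, p(52)=281589, p(53)=329931, p(54)=386155, p(55)=451276, p(56)=526823, p(57)=614154, p(58)=715220, p(59)=831820, p(60)=966467, p(61)=1121505, p(62)=1300156, p(63)=1505499, p(64)=1741630, p(65)=2012558, p(66)=2323520, p(67)=2679689, p(68)=3087735, p(69)=3554345, p(70)=4087968, p(71)=4697205, p(72)=5392783, p(73)=6185689, p(74)=7089500, p(75)=8118264, p(76)=9289091, p(77)=10619863, p(78)=12132164, p(79)=13848650, p(80)=15796476, p(81)=18004327, p(82)=20506255, p(83)=23338469, p(84)=26543660, p(85)=30167357, p(86)=34262962, p(87)=38887673, p(88)=44108109, p(89)=49995925, p(90)=56634173, p(91)=64112359, p(92)=72533807, p(93)=82010177, p(94)=92669720, p(95)=104651419, p(96)=118114304, p(97)=133230930, p(98)=150198136, p(99)=169229875, p(100)=190569292, p(101)=214481126, p(102)=241265379, p(103)=271248950, p(104)=304801365, p(105)=342325709, p(106)=384276336, p(107)=431149389, p(108)=483502844, p(109)=541946240, p(110)=607163746, p(111)=679903203, p(112)=761002156, p(113)=851376628, p(114)=952050665, p(115)=1064144451, p(116)=1188908248, p(117)=1327710076, p(118)=1482074143, p(119)=1653668665, p(120)=1844349560, p(121)=2056148051, p(122)=2291320912, p(123)=2552338241, p(124)=2841940500, p(125)=3163127352, p(126)=3519222692, p(127)=3913864295, p(128)=4351078600, p(129)=4835271870, p(130)=5371315400, p(131)=5964539504, p(132)=6620830889, p(133)=7346629512, p(134)=8149040695, p(135)=9035836076, p(136)=10015581680, p(137)=11097645016, p(138)=12292341831, p(139)=13610949895.
Final step: p(140) = p(139) + p(138) - p(135) - p(133) + p(128) + p(125) - p(118) - p(114) + p(105) + p(100) - p(89) - p(83) + p(70) + p(63) - p(48) - p(40) + p(23) + p(14)
= 13610949895 + 12292341831 - 9035836076 - 7346629512 + 4351078600 + 3163127352 - 1482074143 - 952050665 + 342325709 + 190569292 - 49995925 - 23338469 + 4087968 + 1505499 - 147273 - 37338 + 1255 + 135
= 15065878135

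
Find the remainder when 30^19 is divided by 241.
8

Repeated squaring. Binary of 19 = 10011.
30^1 ≡ 30 (mod 241); 30^2 ≡ 177 (mod 241); 30^4 ≡ 240 (mod 241); 30^8 ≡ 1 (mod 241); 30^16 ≡ 1 (mod 241)
30^19 = 30^1 × 30^2 × 30^16 ≡ 8 (mod 241)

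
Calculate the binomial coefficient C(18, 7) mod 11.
1

Using Lucas' theorem:
Write n=18 and k=7 in base 11:
n in base 11: [1, 7]
k in base 11: [0, 7]
C(18,7) mod 11 = ∏ C(n_i, k_i) mod 11
Digit binomials (mod 11): C(1,0) = 1; C(7,7) = 1
Product: 1 × 1 = 1 ≡ 1 (mod 11)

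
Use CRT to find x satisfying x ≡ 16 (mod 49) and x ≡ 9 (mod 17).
604

Using Chinese Remainder Theorem:
M = 49 × 17 = 833
M1 = 17, M2 = 49
y1 = 17^(-1) mod 49 = 26
y2 = 49^(-1) mod 17 = 8
x = (16×17×26 + 9×49×8) mod 833 = 604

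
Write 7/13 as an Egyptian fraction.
1/2 + 1/26

Greedy algorithm:
7/13: ceiling(13/7) = 2, use 1/2
1/26: ceiling(26/1) = 26, use 1/26
Result: 7/13 = 1/2 + 1/26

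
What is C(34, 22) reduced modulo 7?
3

Using Lucas' theorem:
Write n=34 and k=22 in base 7:
n in base 7: [4, 6]
k in base 7: [3, 1]
C(34,22) mod 7 = ∏ C(n_i, k_i) mod 7
Digit binomials (mod 7): C(4,3) = 4; C(6,1) = 6
Product: 4 × 6 = 24 ≡ 3 (mod 7)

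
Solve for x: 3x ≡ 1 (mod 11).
4

gcd(3, 11) = 1, so the inverse exists.
Extended Euclidean algorithm on (11, 3):
11 = 3 × 3 + 2  ⟹  2 = (1)·11 + (-3)·3
3 = 1 × 2 + 1  ⟹  1 = (-1)·11 + (4)·3
So (4)·3 ≡ 1 (mod 11), i.e. 3^(-1) ≡ 4 (mod 11).
Check: 3 × 4 = 12 ≡ 1 (mod 11)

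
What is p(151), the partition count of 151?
45060624582

p(n) counts ways to write n as a sum of positive integers (order ignored).
Euler's pentagonal recurrence: p(k) = p(k-1) + p(k-2) - p(k-5) - p(k-7) + p(k-12) + p(k-15) - ... (offsets j(3j∓1)/2, signs ++--, p(0)=1, p(<0)=0).
DP table for k = 0..150: p(0)=1, p(1)=1, p(2)=2, p(3)=3, p(4)=5, p(5)=7, p(6)=11, p(7)=15, p(8)=22, p(9)=30, p(10)=42, p(11)=56, p(12)=77, p(13)=101, p(14)=135, p(15)=176, p(16)=231, p(17)=297, p(18)=385, p(19)=490, p(20)=627, p(21)=792, p(22)=1002, p(23)=1255, p(24)=1575, p(25)=1958, p(26)=2436, p(27)=3010, p(28)=3718, p(29)=4565, p(30)=5604, p(31)=6842, p(32)=8349, p(33)=10143, p(34)=12310, p(35)=14883, p(36)=17977, p(37)=21637, p(38)=26015, p(39)=31185, p(40)=37338, p(41)=44583, p(42)=53174, p(43)=63261, p(44)=75175, p(45)=89134, p(46)=105558, p(47)=124754, p(48)=147273, p(49)=173525, p(50)=204226, p(51)=239943, p(52)=281589, p(53)=329931, p(54)=386155, p(55)=451276, p(56)=526823, p(57)=614154, p(58)=715220, p(59)=831820, p(60)=966467, p(61)=1121505, p(62)=1300156, p(63)=1505499, p(64)=1741630, p(65)=2012558, p(66)=2323520, p(67)=2679689, p(68)=3087735, p(69)=3554345, p(70)=4087968, p(71)=4697205, p(72)=5392783, p(73)=6185689, p(74)=7089500, p(75)=8118264, p(76)=9289091, p(77)=10619863, p(78)=12132164, p(79)=13848650, p(80)=15796476, p(81)=18004327, p(82)=20506255, p(83)=23338469, p(84)=26543660, p(85)=30167357, p(86)=34262962, p(87)=38887673, p(88)=44108109, p(89)=49995925, p(90)=56634173, p(91)=64112359, p(92)=72533807, p(93)=82010177, p(94)=92669720, p(95)=104651419, p(96)=118114304, p(97)=133230930, p(98)=150198136, p(99)=169229875, p(100)=190569292, p(101)=214481126, p(102)=241265379, p(103)=271248950, p(104)=304801365, p(105)=342325709, p(106)=384276336, p(107)=431149389, p(108)=483502844, p(109)=541946240, p(110)=607163746, p(111)=679903203, p(112)=761002156, p(113)=851376628, p(114)=952050665, p(115)=1064144451, p(116)=1188908248, p(117)=1327710076, p(118)=1482074143, p(119)=1653668665, p(120)=1844349560, p(121)=2056148051, p(122)=2291320912, p(123)=2552338241, p(124)=2841940500, p(125)=3163127352, p(126)=3519222692, p(127)=3913864295, p(128)=4351078600, p(129)=4835271870, p(130)=5371315400, p(131)=5964539504, p(132)=6620830889, p(133)=7346629512, p(134)=8149040695, p(135)=9035836076, p(136)=10015581680, p(137)=11097645016, p(138)=12292341831, p(139)=13610949895, p(140)=15065878135, p(141)=16670689208, p(142)=18440293320, p(143)=20390982757, p(144)=22540654445, p(145)=24908858009, p(146)=27517052599, p(147)=30388671978, p(148)=33549419497, p(149)=37027355200, p(150)=40853235313.
Final step: p(151) = p(150) + p(149) - p(146) - p(144) + p(139) + p(136) - p(129) - p(125) + p(116) + p(111) - p(100) - p(94) + p(81) + p(74) - p(59) - p(51) + p(34) + p(25) - p(6)
= 40853235313 + 37027355200 - 27517052599 - 22540654445 + 13610949895 + 10015581680 - 4835271870 - 3163127352 + 1188908248 + 679903203 - 190569292 - 92669720 + 18004327 + 7089500 - 831820 - 239943 + 12310 + 1958 - 11
= 45060624582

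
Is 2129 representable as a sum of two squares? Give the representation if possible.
23² + 40² (a=23, b=40)

Factorization: 2129 = 2129
By Fermat: n is sum of two squares iff every prime p ≡ 3 (mod 4) appears to even power.
All primes ≡ 3 (mod 4) appear to even power.
Search a = 0, 1, 2, … for 2129 - a² a perfect square: first hit at a = 23: 2129 - 529 = 1600 = 40².
2129 = 23² + 40² = 529 + 1600 ✓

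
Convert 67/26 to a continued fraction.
[2; 1, 1, 2, 1, 3]

Euclidean algorithm steps:
67 = 2 × 26 + 15
26 = 1 × 15 + 11
15 = 1 × 11 + 4
11 = 2 × 4 + 3
4 = 1 × 3 + 1
3 = 3 × 1 + 0
Continued fraction: [2; 1, 1, 2, 1, 3]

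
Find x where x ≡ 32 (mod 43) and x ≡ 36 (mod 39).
75

Using Chinese Remainder Theorem:
M = 43 × 39 = 1677
M1 = 39, M2 = 43
y1 = 39^(-1) mod 43 = 32
y2 = 43^(-1) mod 39 = 10
x = (32×39×32 + 36×43×10) mod 1677 = 75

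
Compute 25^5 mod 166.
11

Repeated squaring. Binary of 5 = 101.
25^1 ≡ 25 (mod 166); 25^2 ≡ 127 (mod 166); 25^4 ≡ 27 (mod 166)
25^5 = 25^1 × 25^4 ≡ 11 (mod 166)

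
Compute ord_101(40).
100

101 is prime, so ord(40) divides φ(101) = 100.
Divisors of 100: 1, 2, 4, 5, 10, 20, 25, 50, 100.
Repeated squaring: 40^1 ≡ 40, 40^2 ≡ 85, 40^4 ≡ 54, 40^8 ≡ 88, 40^16 ≡ 68, 40^32 ≡ 79, 40^64 ≡ 80 (mod 101).
Test 40^d mod 101 for each divisor d in increasing order:
40^1 ≡ 40
40^2 ≡ 85
40^4 ≡ 54
40^5 = 40^4·40^1 ≡ 39
40^10 = 40^8·40^2 ≡ 6
40^20 = 40^16·40^4 ≡ 36
40^25 = 40^16·40^8·40^1 ≡ 91
40^50 = 40^32·40^16·40^2 ≡ 100
40^100 = 40^64·40^32·40^4 ≡ 1  ← first divisor giving 1
The order is 100.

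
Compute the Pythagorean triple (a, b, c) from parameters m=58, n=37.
(1995, 4292, 4733)

Euclid's formula: a = m² - n², b = 2mn, c = m² + n²
m = 58, n = 37
a = 58² - 37² = 3364 - 1369 = 1995
b = 2 × 58 × 37 = 4292
c = 58² + 37² = 3364 + 1369 = 4733
Verification: 1995² + 4292² = 3980025 + 18421264 = 22401289 = 4733² ✓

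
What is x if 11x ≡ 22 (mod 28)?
x ≡ 2 (mod 28)

gcd(11, 28) = 1, which divides 22, so solutions exist.
Find 11^(-1) mod 28 by the extended Euclidean algorithm:
28 = 2 × 11 + 6  ⟹  6 = (1)·28 + (-2)·11
11 = 1 × 6 + 5  ⟹  5 = (-1)·28 + (3)·11
6 = 1 × 5 + 1  ⟹  1 = (2)·28 + (-5)·11
So (-5)·11 ≡ 1 (mod 28), i.e. 11^(-1) ≡ -5 ≡ 23 (mod 28).
x ≡ 23 × 22 = 506 ≡ 2 (mod 28).
Check: 11 × 2 = 22 ≡ 22 (mod 28).
Unique solution: x ≡ 2 (mod 28)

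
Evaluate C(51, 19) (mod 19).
2

Using Lucas' theorem:
Write n=51 and k=19 in base 19:
n in base 19: [2, 13]
k in base 19: [1, 0]
C(51,19) mod 19 = ∏ C(n_i, k_i) mod 19
Digit binomials (mod 19): C(2,1) = 2; C(13,0) = 1
Product: 2 × 1 = 2 ≡ 2 (mod 19)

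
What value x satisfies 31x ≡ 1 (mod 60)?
31

gcd(31, 60) = 1, so the inverse exists.
Extended Euclidean algorithm on (60, 31):
60 = 1 × 31 + 29  ⟹  29 = (1)·60 + (-1)·31
31 = 1 × 29 + 2  ⟹  2 = (-1)·60 + (2)·31
29 = 14 × 2 + 1  ⟹  1 = (15)·60 + (-29)·31
So (-29)·31 ≡ 1 (mod 60), i.e. 31^(-1) ≡ -29 ≡ 31 (mod 60).
Check: 31 × 31 = 961 ≡ 1 (mod 60)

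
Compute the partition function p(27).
3010

p(n) counts ways to write n as a sum of positive integers (order ignored).
Euler's pentagonal recurrence: p(k) = p(k-1) + p(k-2) - p(k-5) - p(k-7) + p(k-12) + p(k-15) - ... (offsets j(3j∓1)/2, signs ++--, p(0)=1, p(<0)=0).
DP table for k = 0..26: p(0)=1, p(1)=1, p(2)=2, p(3)=3, p(4)=5, p(5)=7, p(6)=11, p(7)=15, p(8)=22, p(9)=30, p(10)=42, p(11)=56, p(12)=77, p(13)=101, p(14)=135, p(15)=176, p(16)=231, p(17)=297, p(18)=385, p(19)=490, p(20)=627, p(21)=792, p(22)=1002, p(23)=1255, p(24)=1575, p(25)=1958, p(26)=2436.
Final step: p(27) = p(26) + p(25) - p(22) - p(20) + p(15) + p(12) - p(5) - p(1)
= 2436 + 1958 - 1002 - 627 + 176 + 77 - 7 - 1
= 3010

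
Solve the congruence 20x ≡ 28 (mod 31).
x ≡ 20 (mod 31)

gcd(20, 31) = 1, which divides 28, so solutions exist.
Find 20^(-1) mod 31 by the extended Euclidean algorithm:
31 = 1 × 20 + 11  ⟹  11 = (1)·31 + (-1)·20
20 = 1 × 11 + 9  ⟹  9 = (-1)·31 + (2)·20
11 = 1 × 9 + 2  ⟹  2 = (2)·31 + (-3)·20
9 = 4 × 2 + 1  ⟹  1 = (-9)·31 + (14)·20
So (14)·20 ≡ 1 (mod 31), i.e. 20^(-1) ≡ 14 (mod 31).
x ≡ 14 × 28 = 392 ≡ 20 (mod 31).
Check: 20 × 20 = 400 ≡ 28 (mod 31).
Unique solution: x ≡ 20 (mod 31)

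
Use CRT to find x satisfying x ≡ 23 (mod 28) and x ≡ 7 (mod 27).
331

Using Chinese Remainder Theorem:
M = 28 × 27 = 756
M1 = 27, M2 = 28
y1 = 27^(-1) mod 28 = 27
y2 = 28^(-1) mod 27 = 1
x = (23×27×27 + 7×28×1) mod 756 = 331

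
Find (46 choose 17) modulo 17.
2

Using Lucas' theorem:
Write n=46 and k=17 in base 17:
n in base 17: [2, 12]
k in base 17: [1, 0]
C(46,17) mod 17 = ∏ C(n_i, k_i) mod 17
Digit binomials (mod 17): C(2,1) = 2; C(12,0) = 1
Product: 2 × 1 = 2 ≡ 2 (mod 17)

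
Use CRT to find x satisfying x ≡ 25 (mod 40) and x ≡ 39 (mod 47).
1825

Using Chinese Remainder Theorem:
M = 40 × 47 = 1880
M1 = 47, M2 = 40
y1 = 47^(-1) mod 40 = 23
y2 = 40^(-1) mod 47 = 20
x = (25×47×23 + 39×40×20) mod 1880 = 1825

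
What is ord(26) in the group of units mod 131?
130

131 is prime, so ord(26) divides φ(131) = 130.
Divisors of 130: 1, 2, 5, 10, 13, 26, 65, 130.
Repeated squaring: 26^1 ≡ 26, 26^2 ≡ 21, 26^4 ≡ 48, 26^8 ≡ 77, 26^16 ≡ 34, 26^32 ≡ 108, 26^64 ≡ 5, 26^128 ≡ 25 (mod 131).
Test 26^d mod 131 for each divisor d in increasing order:
26^1 ≡ 26
26^2 ≡ 21
26^5 = 26^4·26^1 ≡ 69
26^10 = 26^8·26^2 ≡ 45
26^13 = 26^8·26^4·26^1 ≡ 73
26^26 = 26^16·26^8·26^2 ≡ 89
26^65 = 26^64·26^1 ≡ 130
26^130 = 26^128·26^2 ≡ 1  ← first divisor giving 1
The order is 130.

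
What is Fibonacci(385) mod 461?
214

Matrix identity: Q^n = [[F_(n+1), F_n], [F_n, F_(n-1)]] with Q = [[1,1],[1,0]].
n = 385 = 110000001₂. Square-and-multiply, entries mod 461:
Q^1 = [[1,1],[1,0]]
Q^3 = (Q^1)²·Q = [[3,2],[2,1]]
Q^6 = (Q^3)² = [[13,8],[8,5]]
Q^12 = (Q^6)² = [[233,144],[144,89]]
Q^24 = (Q^12)² = [[343,268],[268,75]]
Q^48 = (Q^24)² = [[2,1],[1,1]]
Q^96 = (Q^48)² = [[5,3],[3,2]]
Q^192 = (Q^96)² = [[34,21],[21,13]]
Q^385 = (Q^192)²·Q = [[279,214],[214,65]]
F_385 mod 461 = Q^385[0][1] = 214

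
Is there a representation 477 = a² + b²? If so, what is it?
6² + 21² (a=6, b=21)

Factorization: 477 = 3^2 × 53
By Fermat: n is sum of two squares iff every prime p ≡ 3 (mod 4) appears to even power.
All primes ≡ 3 (mod 4) appear to even power.
Search a = 0, 1, 2, … for 477 - a² a perfect square: first hit at a = 6: 477 - 36 = 441 = 21².
477 = 6² + 21² = 36 + 441 ✓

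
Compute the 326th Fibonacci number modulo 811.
586

Matrix identity: Q^n = [[F_(n+1), F_n], [F_n, F_(n-1)]] with Q = [[1,1],[1,0]].
n = 326 = 101000110₂. Square-and-multiply, entries mod 811:
Q^1 = [[1,1],[1,0]]
Q^2 = (Q^1)² = [[2,1],[1,1]]
Q^5 = (Q^2)²·Q = [[8,5],[5,3]]
Q^10 = (Q^5)² = [[89,55],[55,34]]
Q^20 = (Q^10)² = [[403,277],[277,126]]
Q^40 = (Q^20)² = [[704,553],[553,151]]
Q^81 = (Q^40)²·Q = [[159,157],[157,2]]
Q^163 = (Q^81)²·Q = [[595,459],[459,136]]
Q^326 = (Q^163)² = [[250,586],[586,475]]
F_326 mod 811 = Q^326[0][1] = 586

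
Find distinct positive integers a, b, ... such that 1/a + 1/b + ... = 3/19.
1/7 + 1/67 + 1/8911

Greedy algorithm:
3/19: ceiling(19/3) = 7, use 1/7
2/133: ceiling(133/2) = 67, use 1/67
1/8911: ceiling(8911/1) = 8911, use 1/8911
Result: 3/19 = 1/7 + 1/67 + 1/8911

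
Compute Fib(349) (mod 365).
4

Matrix identity: Q^n = [[F_(n+1), F_n], [F_n, F_(n-1)]] with Q = [[1,1],[1,0]].
n = 349 = 101011101₂. Square-and-multiply, entries mod 365:
Q^1 = [[1,1],[1,0]]
Q^2 = (Q^1)² = [[2,1],[1,1]]
Q^5 = (Q^2)²·Q = [[8,5],[5,3]]
Q^10 = (Q^5)² = [[89,55],[55,34]]
Q^21 = (Q^10)²·Q = [[191,361],[361,195]]
Q^43 = (Q^21)²·Q = [[278,362],[362,281]]
Q^87 = (Q^43)²·Q = [[61,278],[278,148]]
Q^174 = (Q^87)² = [[340,67],[67,273]]
Q^349 = (Q^174)²·Q = [[195,4],[4,191]]
F_349 mod 365 = Q^349[0][1] = 4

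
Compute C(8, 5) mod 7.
0

Using Lucas' theorem:
Write n=8 and k=5 in base 7:
n in base 7: [1, 1]
k in base 7: [0, 5]
C(8,5) mod 7 = ∏ C(n_i, k_i) mod 7
Digit binomials (mod 7): C(1,0) = 1; C(1,5) = 0 (k_i > n_i)
Product: 1 × 0 = 0 ≡ 0 (mod 7)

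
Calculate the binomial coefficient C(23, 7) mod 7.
3

Using Lucas' theorem:
Write n=23 and k=7 in base 7:
n in base 7: [3, 2]
k in base 7: [1, 0]
C(23,7) mod 7 = ∏ C(n_i, k_i) mod 7
Digit binomials (mod 7): C(3,1) = 3; C(2,0) = 1
Product: 3 × 1 = 3 ≡ 3 (mod 7)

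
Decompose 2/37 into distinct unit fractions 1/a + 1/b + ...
1/19 + 1/703

Greedy algorithm:
2/37: ceiling(37/2) = 19, use 1/19
1/703: ceiling(703/1) = 703, use 1/703
Result: 2/37 = 1/19 + 1/703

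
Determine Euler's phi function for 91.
72

91 = 7 × 13
φ(n) = n × ∏(1 - 1/p) for each prime p dividing n
φ(91) = 91 × (1 - 1/7) × (1 - 1/13) = 72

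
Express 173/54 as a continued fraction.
[3; 4, 1, 10]

Euclidean algorithm steps:
173 = 3 × 54 + 11
54 = 4 × 11 + 10
11 = 1 × 10 + 1
10 = 10 × 1 + 0
Continued fraction: [3; 4, 1, 10]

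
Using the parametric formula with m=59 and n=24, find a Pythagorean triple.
(2905, 2832, 4057)

Euclid's formula: a = m² - n², b = 2mn, c = m² + n²
m = 59, n = 24
a = 59² - 24² = 3481 - 576 = 2905
b = 2 × 59 × 24 = 2832
c = 59² + 24² = 3481 + 576 = 4057
Verification: 2905² + 2832² = 8439025 + 8020224 = 16459249 = 4057² ✓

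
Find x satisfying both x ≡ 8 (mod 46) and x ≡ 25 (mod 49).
1250

Using Chinese Remainder Theorem:
M = 46 × 49 = 2254
M1 = 49, M2 = 46
y1 = 49^(-1) mod 46 = 31
y2 = 46^(-1) mod 49 = 16
x = (8×49×31 + 25×46×16) mod 2254 = 1250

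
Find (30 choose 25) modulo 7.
0

Using Lucas' theorem:
Write n=30 and k=25 in base 7:
n in base 7: [4, 2]
k in base 7: [3, 4]
C(30,25) mod 7 = ∏ C(n_i, k_i) mod 7
Digit binomials (mod 7): C(4,3) = 4; C(2,4) = 0 (k_i > n_i)
Product: 4 × 0 = 0 ≡ 0 (mod 7)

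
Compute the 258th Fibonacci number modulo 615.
124

Matrix identity: Q^n = [[F_(n+1), F_n], [F_n, F_(n-1)]] with Q = [[1,1],[1,0]].
n = 258 = 100000010₂. Square-and-multiply, entries mod 615:
Q^1 = [[1,1],[1,0]]
Q^2 = (Q^1)² = [[2,1],[1,1]]
Q^4 = (Q^2)² = [[5,3],[3,2]]
Q^8 = (Q^4)² = [[34,21],[21,13]]
Q^16 = (Q^8)² = [[367,372],[372,610]]
Q^32 = (Q^16)² = [[13,594],[594,34]]
Q^64 = (Q^32)² = [[610,243],[243,367]]
Q^129 = (Q^64)²·Q = [[55,34],[34,21]]
Q^258 = (Q^129)² = [[491,124],[124,367]]
F_258 mod 615 = Q^258[0][1] = 124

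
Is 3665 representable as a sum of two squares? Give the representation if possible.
23² + 56² (a=23, b=56)

Factorization: 3665 = 5 × 733
By Fermat: n is sum of two squares iff every prime p ≡ 3 (mod 4) appears to even power.
All primes ≡ 3 (mod 4) appear to even power.
Search a = 0, 1, 2, … for 3665 - a² a perfect square: first hit at a = 23: 3665 - 529 = 3136 = 56².
3665 = 23² + 56² = 529 + 3136 ✓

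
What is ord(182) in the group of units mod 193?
64

193 is prime, so ord(182) divides φ(193) = 192.
Divisors of 192: 1, 2, 3, 4, 6, 8, 12, 16, 24, 32, 48, 64, 96, 192.
Repeated squaring: 182^1 ≡ 182, 182^2 ≡ 121, 182^4 ≡ 166, 182^8 ≡ 150, 182^16 ≡ 112, 182^32 ≡ 192, 182^64 ≡ 1, 182^128 ≡ 1 (mod 193).
Test 182^d mod 193 for each divisor d in increasing order:
182^1 ≡ 182
182^2 ≡ 121
182^3 = 182^2·182^1 ≡ 20
182^4 ≡ 166
182^6 = 182^4·182^2 ≡ 14
182^8 ≡ 150
182^12 = 182^8·182^4 ≡ 3
182^16 ≡ 112
182^24 = 182^16·182^8 ≡ 9
182^32 ≡ 192
182^48 = 182^32·182^16 ≡ 81
182^64 ≡ 1  ← first divisor giving 1
The order is 64.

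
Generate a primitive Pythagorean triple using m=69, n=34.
(3605, 4692, 5917)

Euclid's formula: a = m² - n², b = 2mn, c = m² + n²
m = 69, n = 34
a = 69² - 34² = 4761 - 1156 = 3605
b = 2 × 69 × 34 = 4692
c = 69² + 34² = 4761 + 1156 = 5917
Verification: 3605² + 4692² = 12996025 + 22014864 = 35010889 = 5917² ✓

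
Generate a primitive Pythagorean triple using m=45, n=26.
(1349, 2340, 2701)

Euclid's formula: a = m² - n², b = 2mn, c = m² + n²
m = 45, n = 26
a = 45² - 26² = 2025 - 676 = 1349
b = 2 × 45 × 26 = 2340
c = 45² + 26² = 2025 + 676 = 2701
Verification: 1349² + 2340² = 1819801 + 5475600 = 7295401 = 2701² ✓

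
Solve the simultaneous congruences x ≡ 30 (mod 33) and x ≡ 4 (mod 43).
1251

Using Chinese Remainder Theorem:
M = 33 × 43 = 1419
M1 = 43, M2 = 33
y1 = 43^(-1) mod 33 = 10
y2 = 33^(-1) mod 43 = 30
x = (30×43×10 + 4×33×30) mod 1419 = 1251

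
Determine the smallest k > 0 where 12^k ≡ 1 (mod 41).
40

41 is prime, so ord(12) divides φ(41) = 40.
Divisors of 40: 1, 2, 4, 5, 8, 10, 20, 40.
Repeated squaring: 12^1 ≡ 12, 12^2 ≡ 21, 12^4 ≡ 31, 12^8 ≡ 18, 12^16 ≡ 37, 12^32 ≡ 16 (mod 41).
Test 12^d mod 41 for each divisor d in increasing order:
12^1 ≡ 12
12^2 ≡ 21
12^4 ≡ 31
12^5 = 12^4·12^1 ≡ 3
12^8 ≡ 18
12^10 = 12^8·12^2 ≡ 9
12^20 = 12^16·12^4 ≡ 40
12^40 = 12^32·12^8 ≡ 1  ← first divisor giving 1
The order is 40.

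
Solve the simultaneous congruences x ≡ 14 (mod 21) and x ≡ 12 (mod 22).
56

Using Chinese Remainder Theorem:
M = 21 × 22 = 462
M1 = 22, M2 = 21
y1 = 22^(-1) mod 21 = 1
y2 = 21^(-1) mod 22 = 21
x = (14×22×1 + 12×21×21) mod 462 = 56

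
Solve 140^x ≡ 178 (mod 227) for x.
35

Baby-step giant-step with step n = ⌈√227⌉ = 16.
Baby steps 140^j mod 227 (j:value) for j=0..15: 0:1, 1:140, 2:78, 3:24, 4:182, 5:56, 6:122, 7:55, 8:209, 9:204, 10:185, 11:22, 12:129, 13:127, 14:74, 15:145.
Giant-step multiplier: 140^(-16) ≡ 140^(226-16) = 140^210 ≡ 110 (mod 227).
Giant steps γ_i = 178·110^i mod 227: γ_0=178, γ_1=58, γ_2=24 (in table at j=3).
x = i·n + j = 2·16 + 3 = 35.
Check: 140^35 ≡ 178 (mod 227).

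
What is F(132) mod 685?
419

Matrix identity: Q^n = [[F_(n+1), F_n], [F_n, F_(n-1)]] with Q = [[1,1],[1,0]].
n = 132 = 10000100₂. Square-and-multiply, entries mod 685:
Q^1 = [[1,1],[1,0]]
Q^2 = (Q^1)² = [[2,1],[1,1]]
Q^4 = (Q^2)² = [[5,3],[3,2]]
Q^8 = (Q^4)² = [[34,21],[21,13]]
Q^16 = (Q^8)² = [[227,302],[302,610]]
Q^33 = (Q^16)²·Q = [[262,253],[253,9]]
Q^66 = (Q^33)² = [[448,63],[63,385]]
Q^132 = (Q^66)² = [[543,419],[419,124]]
F_132 mod 685 = Q^132[0][1] = 419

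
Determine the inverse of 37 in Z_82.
51

gcd(37, 82) = 1, so the inverse exists.
Extended Euclidean algorithm on (82, 37):
82 = 2 × 37 + 8  ⟹  8 = (1)·82 + (-2)·37
37 = 4 × 8 + 5  ⟹  5 = (-4)·82 + (9)·37
8 = 1 × 5 + 3  ⟹  3 = (5)·82 + (-11)·37
5 = 1 × 3 + 2  ⟹  2 = (-9)·82 + (20)·37
3 = 1 × 2 + 1  ⟹  1 = (14)·82 + (-31)·37
So (-31)·37 ≡ 1 (mod 82), i.e. 37^(-1) ≡ -31 ≡ 51 (mod 82).
Check: 37 × 51 = 1887 ≡ 1 (mod 82)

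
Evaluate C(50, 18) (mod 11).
0

Using Lucas' theorem:
Write n=50 and k=18 in base 11:
n in base 11: [4, 6]
k in base 11: [1, 7]
C(50,18) mod 11 = ∏ C(n_i, k_i) mod 11
Digit binomials (mod 11): C(4,1) = 4; C(6,7) = 0 (k_i > n_i)
Product: 4 × 0 = 0 ≡ 0 (mod 11)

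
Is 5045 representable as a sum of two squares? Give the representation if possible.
2² + 71² (a=2, b=71)

Factorization: 5045 = 5 × 1009
By Fermat: n is sum of two squares iff every prime p ≡ 3 (mod 4) appears to even power.
All primes ≡ 3 (mod 4) appear to even power.
Search a = 0, 1, 2, … for 5045 - a² a perfect square: first hit at a = 2: 5045 - 4 = 5041 = 71².
5045 = 2² + 71² = 4 + 5041 ✓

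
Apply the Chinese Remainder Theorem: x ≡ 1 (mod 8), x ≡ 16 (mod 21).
121

Using Chinese Remainder Theorem:
M = 8 × 21 = 168
M1 = 21, M2 = 8
y1 = 21^(-1) mod 8 = 5
y2 = 8^(-1) mod 21 = 8
x = (1×21×5 + 16×8×8) mod 168 = 121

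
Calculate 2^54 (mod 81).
1

Repeated squaring. Binary of 54 = 110110.
2^1 ≡ 2 (mod 81); 2^2 ≡ 4 (mod 81); 2^4 ≡ 16 (mod 81); 2^8 ≡ 13 (mod 81); 2^16 ≡ 7 (mod 81); 2^32 ≡ 49 (mod 81)
2^54 = 2^2 × 2^4 × 2^16 × 2^32 ≡ 1 (mod 81)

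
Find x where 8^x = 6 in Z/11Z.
3

Baby-step giant-step with step n = ⌈√11⌉ = 4.
Baby steps 8^j mod 11 (j:value) for j=0..3: 0:1, 1:8, 2:9, 3:6.
h = 6 is already in the table at j=3, so x = 3.
Check: 8^3 ≡ 6 (mod 11).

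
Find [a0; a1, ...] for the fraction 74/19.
[3; 1, 8, 2]

Euclidean algorithm steps:
74 = 3 × 19 + 17
19 = 1 × 17 + 2
17 = 8 × 2 + 1
2 = 2 × 1 + 0
Continued fraction: [3; 1, 8, 2]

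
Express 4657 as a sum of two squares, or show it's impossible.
39² + 56² (a=39, b=56)

Factorization: 4657 = 4657
By Fermat: n is sum of two squares iff every prime p ≡ 3 (mod 4) appears to even power.
All primes ≡ 3 (mod 4) appear to even power.
Search a = 0, 1, 2, … for 4657 - a² a perfect square: first hit at a = 39: 4657 - 1521 = 3136 = 56².
4657 = 39² + 56² = 1521 + 3136 ✓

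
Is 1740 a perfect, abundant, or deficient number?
abundant

Proper divisors of 1740: sum = 1 + 2 + 3 + 4 + 5 + 6 + 10 + 12 + ... + 348 + 435 + 580 + 870 (23 divisors) = 3300
Since 3300 > 1740, 1740 is abundant.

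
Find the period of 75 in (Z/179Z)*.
89

179 is prime, so ord(75) divides φ(179) = 178.
Divisors of 178: 1, 2, 89, 178.
Repeated squaring: 75^1 ≡ 75, 75^2 ≡ 76, 75^4 ≡ 48, 75^8 ≡ 156, 75^16 ≡ 171, 75^32 ≡ 64, 75^64 ≡ 158, 75^128 ≡ 83 (mod 179).
Test 75^d mod 179 for each divisor d in increasing order:
75^1 ≡ 75
75^2 ≡ 76
75^89 = 75^64·75^16·75^8·75^1 ≡ 1  ← first divisor giving 1
The order is 89.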